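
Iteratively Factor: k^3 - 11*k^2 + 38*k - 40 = (k - 5)*(k^2 - 6*k + 8) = (k - 5)*(k - 2)*(k - 4)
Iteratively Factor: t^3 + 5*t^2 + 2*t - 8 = (t - 1)*(t^2 + 6*t + 8) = (t - 1)*(t + 4)*(t + 2)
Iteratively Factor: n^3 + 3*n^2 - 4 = (n + 2)*(n^2 + n - 2) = (n + 2)^2*(n - 1)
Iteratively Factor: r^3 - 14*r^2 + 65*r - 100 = (r - 5)*(r^2 - 9*r + 20) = (r - 5)^2*(r - 4)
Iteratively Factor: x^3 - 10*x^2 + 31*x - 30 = (x - 2)*(x^2 - 8*x + 15) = (x - 3)*(x - 2)*(x - 5)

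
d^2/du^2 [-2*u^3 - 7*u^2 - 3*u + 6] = -12*u - 14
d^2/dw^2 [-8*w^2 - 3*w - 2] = -16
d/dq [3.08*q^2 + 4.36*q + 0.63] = 6.16*q + 4.36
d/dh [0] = 0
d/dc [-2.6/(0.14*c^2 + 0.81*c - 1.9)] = (0.728*c + 2.106)/(0.14*c^2 + 0.81*c - 1.9)^2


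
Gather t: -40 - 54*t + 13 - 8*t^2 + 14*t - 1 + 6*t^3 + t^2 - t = 6*t^3 - 7*t^2 - 41*t - 28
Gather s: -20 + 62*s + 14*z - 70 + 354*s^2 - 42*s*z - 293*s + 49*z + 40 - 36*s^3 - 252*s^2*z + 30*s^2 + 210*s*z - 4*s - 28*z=-36*s^3 + s^2*(384 - 252*z) + s*(168*z - 235) + 35*z - 50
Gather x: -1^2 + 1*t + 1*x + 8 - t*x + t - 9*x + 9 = 2*t + x*(-t - 8) + 16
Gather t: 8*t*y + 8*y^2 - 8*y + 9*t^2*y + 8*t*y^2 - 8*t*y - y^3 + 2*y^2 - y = 9*t^2*y + 8*t*y^2 - y^3 + 10*y^2 - 9*y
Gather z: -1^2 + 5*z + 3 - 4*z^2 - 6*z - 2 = -4*z^2 - z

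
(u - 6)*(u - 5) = u^2 - 11*u + 30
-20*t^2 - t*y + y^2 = (-5*t + y)*(4*t + y)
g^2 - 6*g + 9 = (g - 3)^2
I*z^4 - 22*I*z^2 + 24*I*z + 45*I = (z - 3)^2*(z + 5)*(I*z + I)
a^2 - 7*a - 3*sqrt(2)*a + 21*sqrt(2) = (a - 7)*(a - 3*sqrt(2))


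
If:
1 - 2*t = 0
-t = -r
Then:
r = 1/2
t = 1/2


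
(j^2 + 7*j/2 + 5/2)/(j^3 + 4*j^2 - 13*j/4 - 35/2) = 2*(j + 1)/(2*j^2 + 3*j - 14)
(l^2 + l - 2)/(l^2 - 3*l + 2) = (l + 2)/(l - 2)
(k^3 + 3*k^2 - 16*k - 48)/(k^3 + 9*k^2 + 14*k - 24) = (k^2 - k - 12)/(k^2 + 5*k - 6)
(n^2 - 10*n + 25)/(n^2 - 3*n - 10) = (n - 5)/(n + 2)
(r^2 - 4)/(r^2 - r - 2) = (r + 2)/(r + 1)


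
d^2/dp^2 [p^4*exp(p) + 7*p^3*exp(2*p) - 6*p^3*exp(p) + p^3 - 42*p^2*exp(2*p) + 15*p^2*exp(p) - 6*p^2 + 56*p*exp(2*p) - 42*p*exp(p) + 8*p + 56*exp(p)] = p^4*exp(p) + 28*p^3*exp(2*p) + 2*p^3*exp(p) - 84*p^2*exp(2*p) - 9*p^2*exp(p) - 70*p*exp(2*p) - 18*p*exp(p) + 6*p + 140*exp(2*p) + 2*exp(p) - 12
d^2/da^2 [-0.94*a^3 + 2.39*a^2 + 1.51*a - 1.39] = 4.78 - 5.64*a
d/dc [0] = 0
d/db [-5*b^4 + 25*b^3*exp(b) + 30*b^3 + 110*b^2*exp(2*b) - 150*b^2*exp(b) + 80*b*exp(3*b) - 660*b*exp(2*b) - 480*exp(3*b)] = 25*b^3*exp(b) - 20*b^3 + 220*b^2*exp(2*b) - 75*b^2*exp(b) + 90*b^2 + 240*b*exp(3*b) - 1100*b*exp(2*b) - 300*b*exp(b) - 1360*exp(3*b) - 660*exp(2*b)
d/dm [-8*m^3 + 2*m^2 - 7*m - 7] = -24*m^2 + 4*m - 7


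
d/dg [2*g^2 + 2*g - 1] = 4*g + 2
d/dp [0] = 0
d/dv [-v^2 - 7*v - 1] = -2*v - 7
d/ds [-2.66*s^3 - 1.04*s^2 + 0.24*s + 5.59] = -7.98*s^2 - 2.08*s + 0.24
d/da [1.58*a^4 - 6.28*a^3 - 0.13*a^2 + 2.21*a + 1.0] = 6.32*a^3 - 18.84*a^2 - 0.26*a + 2.21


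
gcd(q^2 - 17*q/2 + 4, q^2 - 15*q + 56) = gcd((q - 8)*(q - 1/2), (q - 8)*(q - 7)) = q - 8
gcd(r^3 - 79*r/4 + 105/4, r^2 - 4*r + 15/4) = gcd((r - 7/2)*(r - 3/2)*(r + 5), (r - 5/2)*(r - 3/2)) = r - 3/2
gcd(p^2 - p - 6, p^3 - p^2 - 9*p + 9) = p - 3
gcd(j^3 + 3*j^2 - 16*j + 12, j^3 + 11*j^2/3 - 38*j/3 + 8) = j^2 + 5*j - 6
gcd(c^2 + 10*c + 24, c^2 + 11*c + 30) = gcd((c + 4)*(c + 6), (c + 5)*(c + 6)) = c + 6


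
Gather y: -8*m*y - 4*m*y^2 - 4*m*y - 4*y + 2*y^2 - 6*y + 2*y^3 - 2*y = 2*y^3 + y^2*(2 - 4*m) + y*(-12*m - 12)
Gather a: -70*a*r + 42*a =a*(42 - 70*r)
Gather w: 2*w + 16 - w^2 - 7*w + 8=-w^2 - 5*w + 24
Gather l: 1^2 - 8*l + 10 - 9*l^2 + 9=-9*l^2 - 8*l + 20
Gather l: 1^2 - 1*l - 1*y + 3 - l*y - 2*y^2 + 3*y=l*(-y - 1) - 2*y^2 + 2*y + 4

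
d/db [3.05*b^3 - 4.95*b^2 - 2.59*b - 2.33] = 9.15*b^2 - 9.9*b - 2.59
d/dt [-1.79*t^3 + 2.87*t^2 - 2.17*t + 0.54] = -5.37*t^2 + 5.74*t - 2.17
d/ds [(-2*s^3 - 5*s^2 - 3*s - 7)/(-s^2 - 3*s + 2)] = (2*s^4 + 12*s^3 - 34*s - 27)/(s^4 + 6*s^3 + 5*s^2 - 12*s + 4)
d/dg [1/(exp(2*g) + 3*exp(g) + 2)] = (-2*exp(g) - 3)*exp(g)/(exp(2*g) + 3*exp(g) + 2)^2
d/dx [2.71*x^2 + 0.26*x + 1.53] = 5.42*x + 0.26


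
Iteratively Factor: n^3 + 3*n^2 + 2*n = (n + 2)*(n^2 + n) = (n + 1)*(n + 2)*(n)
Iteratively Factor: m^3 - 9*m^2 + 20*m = (m - 4)*(m^2 - 5*m) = m*(m - 4)*(m - 5)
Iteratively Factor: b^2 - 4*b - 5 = (b + 1)*(b - 5)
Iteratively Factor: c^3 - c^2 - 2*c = (c - 2)*(c^2 + c) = (c - 2)*(c + 1)*(c)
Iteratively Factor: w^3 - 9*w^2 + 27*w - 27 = (w - 3)*(w^2 - 6*w + 9) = (w - 3)^2*(w - 3)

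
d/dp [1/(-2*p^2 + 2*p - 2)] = (p - 1/2)/(p^2 - p + 1)^2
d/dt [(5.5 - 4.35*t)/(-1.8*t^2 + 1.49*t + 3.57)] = (-7.83*t^2 + 19.8*t - 23.7245)/(3.24*t^4 - 5.364*t^3 - 10.6319*t^2 + 10.6386*t + 12.7449)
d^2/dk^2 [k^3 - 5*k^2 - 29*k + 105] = 6*k - 10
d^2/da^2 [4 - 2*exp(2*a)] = -8*exp(2*a)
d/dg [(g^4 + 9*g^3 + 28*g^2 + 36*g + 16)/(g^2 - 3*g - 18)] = 2*(g^5 - 63*g^3 - 303*g^2 - 520*g - 300)/(g^4 - 6*g^3 - 27*g^2 + 108*g + 324)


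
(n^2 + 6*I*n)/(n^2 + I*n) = (n + 6*I)/(n + I)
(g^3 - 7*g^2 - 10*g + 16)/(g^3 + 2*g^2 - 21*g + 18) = (g^2 - 6*g - 16)/(g^2 + 3*g - 18)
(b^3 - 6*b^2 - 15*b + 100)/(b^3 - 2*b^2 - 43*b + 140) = (b^2 - b - 20)/(b^2 + 3*b - 28)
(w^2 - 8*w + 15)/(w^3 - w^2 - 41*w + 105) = 1/(w + 7)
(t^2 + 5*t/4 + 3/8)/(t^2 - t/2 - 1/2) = (t + 3/4)/(t - 1)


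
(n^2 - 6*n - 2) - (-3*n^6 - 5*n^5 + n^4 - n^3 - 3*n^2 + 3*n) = 3*n^6 + 5*n^5 - n^4 + n^3 + 4*n^2 - 9*n - 2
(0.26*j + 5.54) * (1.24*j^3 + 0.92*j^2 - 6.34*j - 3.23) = 0.3224*j^4 + 7.1088*j^3 + 3.4484*j^2 - 35.9634*j - 17.8942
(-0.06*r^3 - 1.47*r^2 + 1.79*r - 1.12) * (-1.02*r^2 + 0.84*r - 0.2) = 0.0612*r^5 + 1.449*r^4 - 3.0486*r^3 + 2.94*r^2 - 1.2988*r + 0.224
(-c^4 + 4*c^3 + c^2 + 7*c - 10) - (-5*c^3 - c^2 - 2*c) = -c^4 + 9*c^3 + 2*c^2 + 9*c - 10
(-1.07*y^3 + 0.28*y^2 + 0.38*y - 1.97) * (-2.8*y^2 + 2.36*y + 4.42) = 2.996*y^5 - 3.3092*y^4 - 5.1326*y^3 + 7.6504*y^2 - 2.9696*y - 8.7074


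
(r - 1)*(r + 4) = r^2 + 3*r - 4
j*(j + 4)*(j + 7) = j^3 + 11*j^2 + 28*j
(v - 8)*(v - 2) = v^2 - 10*v + 16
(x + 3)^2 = x^2 + 6*x + 9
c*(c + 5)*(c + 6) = c^3 + 11*c^2 + 30*c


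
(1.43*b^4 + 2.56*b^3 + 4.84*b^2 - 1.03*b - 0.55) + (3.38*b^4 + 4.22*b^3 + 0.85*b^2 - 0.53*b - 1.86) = 4.81*b^4 + 6.78*b^3 + 5.69*b^2 - 1.56*b - 2.41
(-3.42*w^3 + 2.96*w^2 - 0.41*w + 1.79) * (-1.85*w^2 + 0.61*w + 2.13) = 6.327*w^5 - 7.5622*w^4 - 4.7205*w^3 + 2.7432*w^2 + 0.2186*w + 3.8127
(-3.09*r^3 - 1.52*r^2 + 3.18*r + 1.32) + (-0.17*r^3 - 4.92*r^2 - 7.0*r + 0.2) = -3.26*r^3 - 6.44*r^2 - 3.82*r + 1.52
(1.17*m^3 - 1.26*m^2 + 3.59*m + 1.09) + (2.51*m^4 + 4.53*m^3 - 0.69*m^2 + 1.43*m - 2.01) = 2.51*m^4 + 5.7*m^3 - 1.95*m^2 + 5.02*m - 0.92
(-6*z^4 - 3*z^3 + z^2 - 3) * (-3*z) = 18*z^5 + 9*z^4 - 3*z^3 + 9*z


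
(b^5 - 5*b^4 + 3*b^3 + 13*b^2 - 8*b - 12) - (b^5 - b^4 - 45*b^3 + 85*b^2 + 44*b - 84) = -4*b^4 + 48*b^3 - 72*b^2 - 52*b + 72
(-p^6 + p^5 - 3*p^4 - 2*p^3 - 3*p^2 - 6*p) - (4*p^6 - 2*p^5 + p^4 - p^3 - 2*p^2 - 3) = -5*p^6 + 3*p^5 - 4*p^4 - p^3 - p^2 - 6*p + 3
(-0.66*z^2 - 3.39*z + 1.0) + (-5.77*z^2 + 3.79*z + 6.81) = -6.43*z^2 + 0.4*z + 7.81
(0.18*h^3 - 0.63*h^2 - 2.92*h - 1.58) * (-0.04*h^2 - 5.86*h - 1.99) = -0.0072*h^5 - 1.0296*h^4 + 3.4504*h^3 + 18.4281*h^2 + 15.0696*h + 3.1442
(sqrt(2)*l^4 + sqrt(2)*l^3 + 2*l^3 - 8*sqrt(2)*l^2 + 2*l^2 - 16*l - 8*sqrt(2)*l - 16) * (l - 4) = sqrt(2)*l^5 - 3*sqrt(2)*l^4 + 2*l^4 - 12*sqrt(2)*l^3 - 6*l^3 - 24*l^2 + 24*sqrt(2)*l^2 + 32*sqrt(2)*l + 48*l + 64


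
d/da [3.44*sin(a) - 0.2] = 3.44*cos(a)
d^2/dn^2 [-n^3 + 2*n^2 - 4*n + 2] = 4 - 6*n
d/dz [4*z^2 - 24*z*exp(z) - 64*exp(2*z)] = -24*z*exp(z) + 8*z - 128*exp(2*z) - 24*exp(z)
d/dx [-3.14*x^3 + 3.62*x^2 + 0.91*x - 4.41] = -9.42*x^2 + 7.24*x + 0.91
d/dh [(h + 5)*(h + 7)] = 2*h + 12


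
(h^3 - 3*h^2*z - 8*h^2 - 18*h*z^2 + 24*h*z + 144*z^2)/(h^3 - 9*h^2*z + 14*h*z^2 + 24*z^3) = (-h^2 - 3*h*z + 8*h + 24*z)/(-h^2 + 3*h*z + 4*z^2)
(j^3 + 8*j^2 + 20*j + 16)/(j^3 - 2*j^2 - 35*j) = (j^3 + 8*j^2 + 20*j + 16)/(j*(j^2 - 2*j - 35))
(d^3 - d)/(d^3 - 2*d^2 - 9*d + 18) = (d^3 - d)/(d^3 - 2*d^2 - 9*d + 18)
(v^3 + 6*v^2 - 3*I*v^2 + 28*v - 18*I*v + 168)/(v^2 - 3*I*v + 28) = v + 6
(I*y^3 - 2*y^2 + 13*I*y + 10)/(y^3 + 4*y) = (I*y^2 - 4*y + 5*I)/(y*(y + 2*I))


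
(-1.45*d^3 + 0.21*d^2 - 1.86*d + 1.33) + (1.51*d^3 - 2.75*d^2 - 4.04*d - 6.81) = 0.0600000000000001*d^3 - 2.54*d^2 - 5.9*d - 5.48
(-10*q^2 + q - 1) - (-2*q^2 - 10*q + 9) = -8*q^2 + 11*q - 10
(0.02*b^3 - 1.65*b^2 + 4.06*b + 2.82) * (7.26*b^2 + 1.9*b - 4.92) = 0.1452*b^5 - 11.941*b^4 + 26.2422*b^3 + 36.3052*b^2 - 14.6172*b - 13.8744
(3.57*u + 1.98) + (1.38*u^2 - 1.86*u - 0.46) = 1.38*u^2 + 1.71*u + 1.52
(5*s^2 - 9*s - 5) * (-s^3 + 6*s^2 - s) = -5*s^5 + 39*s^4 - 54*s^3 - 21*s^2 + 5*s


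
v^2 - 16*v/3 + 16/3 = (v - 4)*(v - 4/3)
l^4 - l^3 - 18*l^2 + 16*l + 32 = (l - 4)*(l - 2)*(l + 1)*(l + 4)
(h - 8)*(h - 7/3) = h^2 - 31*h/3 + 56/3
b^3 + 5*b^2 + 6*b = b*(b + 2)*(b + 3)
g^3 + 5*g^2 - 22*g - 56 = (g - 4)*(g + 2)*(g + 7)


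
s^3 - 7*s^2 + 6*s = s*(s - 6)*(s - 1)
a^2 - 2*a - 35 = (a - 7)*(a + 5)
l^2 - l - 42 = (l - 7)*(l + 6)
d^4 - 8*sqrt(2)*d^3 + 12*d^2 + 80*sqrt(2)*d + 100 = (d - 5*sqrt(2))^2*(d + sqrt(2))^2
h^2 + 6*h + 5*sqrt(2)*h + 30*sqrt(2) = (h + 6)*(h + 5*sqrt(2))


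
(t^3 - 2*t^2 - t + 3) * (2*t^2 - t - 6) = 2*t^5 - 5*t^4 - 6*t^3 + 19*t^2 + 3*t - 18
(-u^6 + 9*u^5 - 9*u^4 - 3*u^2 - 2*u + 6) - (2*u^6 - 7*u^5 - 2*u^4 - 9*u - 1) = -3*u^6 + 16*u^5 - 7*u^4 - 3*u^2 + 7*u + 7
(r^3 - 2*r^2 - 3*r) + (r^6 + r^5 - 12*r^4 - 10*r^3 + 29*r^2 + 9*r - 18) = r^6 + r^5 - 12*r^4 - 9*r^3 + 27*r^2 + 6*r - 18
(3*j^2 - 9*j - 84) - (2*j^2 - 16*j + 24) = j^2 + 7*j - 108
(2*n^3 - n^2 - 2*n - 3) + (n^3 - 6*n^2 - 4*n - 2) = 3*n^3 - 7*n^2 - 6*n - 5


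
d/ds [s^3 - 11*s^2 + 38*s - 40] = 3*s^2 - 22*s + 38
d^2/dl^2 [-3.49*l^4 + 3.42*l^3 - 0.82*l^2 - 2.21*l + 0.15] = -41.88*l^2 + 20.52*l - 1.64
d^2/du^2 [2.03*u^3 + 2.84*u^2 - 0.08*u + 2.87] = 12.18*u + 5.68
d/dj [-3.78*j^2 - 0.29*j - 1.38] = -7.56*j - 0.29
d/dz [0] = 0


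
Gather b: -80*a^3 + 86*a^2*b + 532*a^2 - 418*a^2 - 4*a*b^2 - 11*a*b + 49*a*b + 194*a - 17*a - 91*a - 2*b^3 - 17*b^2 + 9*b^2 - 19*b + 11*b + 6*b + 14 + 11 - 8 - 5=-80*a^3 + 114*a^2 + 86*a - 2*b^3 + b^2*(-4*a - 8) + b*(86*a^2 + 38*a - 2) + 12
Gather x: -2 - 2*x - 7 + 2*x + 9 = 0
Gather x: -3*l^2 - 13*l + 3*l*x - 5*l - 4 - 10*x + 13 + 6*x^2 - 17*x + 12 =-3*l^2 - 18*l + 6*x^2 + x*(3*l - 27) + 21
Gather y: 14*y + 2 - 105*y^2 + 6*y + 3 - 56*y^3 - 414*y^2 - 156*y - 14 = -56*y^3 - 519*y^2 - 136*y - 9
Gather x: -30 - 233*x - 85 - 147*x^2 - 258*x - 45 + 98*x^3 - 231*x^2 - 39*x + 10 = 98*x^3 - 378*x^2 - 530*x - 150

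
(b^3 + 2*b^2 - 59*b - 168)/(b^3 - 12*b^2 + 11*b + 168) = (b + 7)/(b - 7)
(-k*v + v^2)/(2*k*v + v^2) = (-k + v)/(2*k + v)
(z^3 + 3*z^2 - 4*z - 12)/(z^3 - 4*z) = (z + 3)/z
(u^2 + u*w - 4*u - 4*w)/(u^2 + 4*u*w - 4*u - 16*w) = (u + w)/(u + 4*w)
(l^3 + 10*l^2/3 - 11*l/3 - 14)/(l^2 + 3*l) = l + 1/3 - 14/(3*l)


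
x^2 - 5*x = x*(x - 5)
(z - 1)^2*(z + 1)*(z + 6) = z^4 + 5*z^3 - 7*z^2 - 5*z + 6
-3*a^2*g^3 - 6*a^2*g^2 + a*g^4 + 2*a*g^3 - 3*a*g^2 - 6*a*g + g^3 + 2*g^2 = g*(-3*a + g)*(g + 2)*(a*g + 1)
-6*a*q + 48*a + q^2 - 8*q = (-6*a + q)*(q - 8)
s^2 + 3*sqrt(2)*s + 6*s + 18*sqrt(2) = (s + 6)*(s + 3*sqrt(2))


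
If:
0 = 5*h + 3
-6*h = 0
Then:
No Solution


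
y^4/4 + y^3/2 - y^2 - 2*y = y*(y/4 + 1/2)*(y - 2)*(y + 2)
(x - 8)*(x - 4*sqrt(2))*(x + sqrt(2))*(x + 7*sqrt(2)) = x^4 - 8*x^3 + 4*sqrt(2)*x^3 - 50*x^2 - 32*sqrt(2)*x^2 - 56*sqrt(2)*x + 400*x + 448*sqrt(2)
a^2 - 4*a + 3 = (a - 3)*(a - 1)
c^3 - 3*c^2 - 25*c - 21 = (c - 7)*(c + 1)*(c + 3)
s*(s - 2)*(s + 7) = s^3 + 5*s^2 - 14*s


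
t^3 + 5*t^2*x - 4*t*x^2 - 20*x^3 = (t - 2*x)*(t + 2*x)*(t + 5*x)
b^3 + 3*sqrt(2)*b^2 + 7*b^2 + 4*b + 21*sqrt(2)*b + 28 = (b + 7)*(b + sqrt(2))*(b + 2*sqrt(2))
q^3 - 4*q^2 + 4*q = q*(q - 2)^2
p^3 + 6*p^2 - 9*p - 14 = (p - 2)*(p + 1)*(p + 7)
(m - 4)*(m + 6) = m^2 + 2*m - 24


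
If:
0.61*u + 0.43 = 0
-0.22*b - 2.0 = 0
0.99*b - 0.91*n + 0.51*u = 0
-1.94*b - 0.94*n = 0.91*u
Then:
No Solution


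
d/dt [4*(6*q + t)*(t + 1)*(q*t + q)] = 4*q*(t + 1)*(12*q + 3*t + 1)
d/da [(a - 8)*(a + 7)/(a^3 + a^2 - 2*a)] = (-a^4 + 2*a^3 + 167*a^2 + 112*a - 112)/(a^2*(a^4 + 2*a^3 - 3*a^2 - 4*a + 4))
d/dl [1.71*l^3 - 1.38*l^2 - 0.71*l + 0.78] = 5.13*l^2 - 2.76*l - 0.71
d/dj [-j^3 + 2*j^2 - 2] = j*(4 - 3*j)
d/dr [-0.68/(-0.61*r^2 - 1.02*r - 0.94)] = (-0.8296*r - 0.6936)/(0.61*r^2 + 1.02*r + 0.94)^2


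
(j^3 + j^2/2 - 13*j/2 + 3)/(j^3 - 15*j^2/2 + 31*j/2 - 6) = (j^2 + j - 6)/(j^2 - 7*j + 12)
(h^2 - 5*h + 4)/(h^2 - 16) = (h - 1)/(h + 4)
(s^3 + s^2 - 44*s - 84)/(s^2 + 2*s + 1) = (s^3 + s^2 - 44*s - 84)/(s^2 + 2*s + 1)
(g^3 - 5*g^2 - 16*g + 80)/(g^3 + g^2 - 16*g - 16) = (g - 5)/(g + 1)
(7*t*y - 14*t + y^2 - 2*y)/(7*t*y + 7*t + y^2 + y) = (y - 2)/(y + 1)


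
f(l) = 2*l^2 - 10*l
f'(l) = 4*l - 10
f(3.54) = -10.34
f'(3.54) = 4.16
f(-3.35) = 55.94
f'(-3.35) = -23.40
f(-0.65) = 7.34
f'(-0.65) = -12.60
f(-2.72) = 42.00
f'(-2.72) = -20.88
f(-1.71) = 22.95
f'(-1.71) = -16.84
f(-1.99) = 27.82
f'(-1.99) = -17.96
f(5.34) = 3.63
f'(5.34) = 11.36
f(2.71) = -12.41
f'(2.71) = 0.84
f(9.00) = 72.00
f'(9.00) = 26.00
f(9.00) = 72.00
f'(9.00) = 26.00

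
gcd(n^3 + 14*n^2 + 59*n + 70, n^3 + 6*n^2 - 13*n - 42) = n^2 + 9*n + 14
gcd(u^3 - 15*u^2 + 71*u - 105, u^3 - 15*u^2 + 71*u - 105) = u^3 - 15*u^2 + 71*u - 105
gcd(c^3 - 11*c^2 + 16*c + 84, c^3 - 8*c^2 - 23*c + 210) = c^2 - 13*c + 42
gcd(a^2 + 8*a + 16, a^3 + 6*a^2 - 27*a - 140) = a + 4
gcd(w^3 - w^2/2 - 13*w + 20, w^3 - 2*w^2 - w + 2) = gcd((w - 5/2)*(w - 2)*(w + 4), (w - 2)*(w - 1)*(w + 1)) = w - 2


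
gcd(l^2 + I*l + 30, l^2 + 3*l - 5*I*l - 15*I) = l - 5*I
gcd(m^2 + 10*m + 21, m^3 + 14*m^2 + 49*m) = m + 7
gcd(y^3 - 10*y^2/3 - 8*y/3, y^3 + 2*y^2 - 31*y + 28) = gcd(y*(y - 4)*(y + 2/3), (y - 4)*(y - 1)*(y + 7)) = y - 4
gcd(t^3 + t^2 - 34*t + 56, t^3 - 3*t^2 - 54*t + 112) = t^2 + 5*t - 14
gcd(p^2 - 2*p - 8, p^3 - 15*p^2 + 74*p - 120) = p - 4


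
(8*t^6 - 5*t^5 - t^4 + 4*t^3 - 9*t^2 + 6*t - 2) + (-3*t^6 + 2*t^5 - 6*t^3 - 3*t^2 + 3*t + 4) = 5*t^6 - 3*t^5 - t^4 - 2*t^3 - 12*t^2 + 9*t + 2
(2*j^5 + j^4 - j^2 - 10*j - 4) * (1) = 2*j^5 + j^4 - j^2 - 10*j - 4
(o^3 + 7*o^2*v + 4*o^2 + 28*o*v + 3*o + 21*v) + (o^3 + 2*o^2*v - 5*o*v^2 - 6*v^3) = 2*o^3 + 9*o^2*v + 4*o^2 - 5*o*v^2 + 28*o*v + 3*o - 6*v^3 + 21*v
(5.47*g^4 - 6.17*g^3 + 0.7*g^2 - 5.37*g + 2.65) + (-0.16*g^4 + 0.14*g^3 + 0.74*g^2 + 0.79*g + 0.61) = 5.31*g^4 - 6.03*g^3 + 1.44*g^2 - 4.58*g + 3.26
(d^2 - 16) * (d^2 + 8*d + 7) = d^4 + 8*d^3 - 9*d^2 - 128*d - 112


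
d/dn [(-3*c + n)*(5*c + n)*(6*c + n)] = -3*c^2 + 16*c*n + 3*n^2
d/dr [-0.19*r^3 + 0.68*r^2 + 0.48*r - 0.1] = -0.57*r^2 + 1.36*r + 0.48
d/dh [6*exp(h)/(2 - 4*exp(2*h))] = (6*exp(2*h) + 3)*exp(h)/(2*exp(2*h) - 1)^2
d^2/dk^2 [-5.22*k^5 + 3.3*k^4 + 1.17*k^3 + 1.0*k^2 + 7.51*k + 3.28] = -104.4*k^3 + 39.6*k^2 + 7.02*k + 2.0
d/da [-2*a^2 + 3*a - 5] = 3 - 4*a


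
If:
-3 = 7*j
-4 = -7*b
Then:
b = 4/7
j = -3/7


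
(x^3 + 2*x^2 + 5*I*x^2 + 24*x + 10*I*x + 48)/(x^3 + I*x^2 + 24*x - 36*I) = (x^2 + x*(2 + 8*I) + 16*I)/(x^2 + 4*I*x + 12)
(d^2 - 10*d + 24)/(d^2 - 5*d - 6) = (d - 4)/(d + 1)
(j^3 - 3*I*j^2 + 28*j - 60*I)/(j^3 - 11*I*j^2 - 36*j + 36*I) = (j + 5*I)/(j - 3*I)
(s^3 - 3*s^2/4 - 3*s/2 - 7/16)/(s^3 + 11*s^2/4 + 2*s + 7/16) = (4*s - 7)/(4*s + 7)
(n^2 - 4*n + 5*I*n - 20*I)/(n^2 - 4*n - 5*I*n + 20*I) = (n + 5*I)/(n - 5*I)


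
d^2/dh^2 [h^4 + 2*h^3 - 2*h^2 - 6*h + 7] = 12*h^2 + 12*h - 4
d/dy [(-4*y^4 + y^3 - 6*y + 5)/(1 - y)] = (12*y^4 - 18*y^3 + 3*y^2 - 1)/(y^2 - 2*y + 1)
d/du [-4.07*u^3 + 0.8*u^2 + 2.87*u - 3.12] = -12.21*u^2 + 1.6*u + 2.87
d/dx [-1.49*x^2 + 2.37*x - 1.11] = 2.37 - 2.98*x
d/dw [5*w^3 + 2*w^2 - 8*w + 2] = 15*w^2 + 4*w - 8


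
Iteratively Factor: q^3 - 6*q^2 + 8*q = (q)*(q^2 - 6*q + 8) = q*(q - 4)*(q - 2)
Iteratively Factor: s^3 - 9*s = (s - 3)*(s^2 + 3*s) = (s - 3)*(s + 3)*(s)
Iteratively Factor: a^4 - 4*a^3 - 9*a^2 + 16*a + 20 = (a + 1)*(a^3 - 5*a^2 - 4*a + 20) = (a - 5)*(a + 1)*(a^2 - 4) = (a - 5)*(a - 2)*(a + 1)*(a + 2)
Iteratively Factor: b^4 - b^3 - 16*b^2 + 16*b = (b - 4)*(b^3 + 3*b^2 - 4*b) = (b - 4)*(b - 1)*(b^2 + 4*b) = (b - 4)*(b - 1)*(b + 4)*(b)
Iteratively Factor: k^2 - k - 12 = (k - 4)*(k + 3)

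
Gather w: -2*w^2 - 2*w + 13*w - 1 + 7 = -2*w^2 + 11*w + 6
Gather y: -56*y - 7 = -56*y - 7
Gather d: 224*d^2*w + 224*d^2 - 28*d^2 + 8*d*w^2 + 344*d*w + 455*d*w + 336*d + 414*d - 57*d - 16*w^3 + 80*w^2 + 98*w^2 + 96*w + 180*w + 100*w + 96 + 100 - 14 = d^2*(224*w + 196) + d*(8*w^2 + 799*w + 693) - 16*w^3 + 178*w^2 + 376*w + 182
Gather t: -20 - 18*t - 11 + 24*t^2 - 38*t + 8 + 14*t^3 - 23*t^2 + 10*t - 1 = 14*t^3 + t^2 - 46*t - 24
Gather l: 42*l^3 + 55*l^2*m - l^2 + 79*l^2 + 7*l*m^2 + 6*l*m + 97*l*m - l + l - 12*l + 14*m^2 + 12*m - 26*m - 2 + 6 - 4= 42*l^3 + l^2*(55*m + 78) + l*(7*m^2 + 103*m - 12) + 14*m^2 - 14*m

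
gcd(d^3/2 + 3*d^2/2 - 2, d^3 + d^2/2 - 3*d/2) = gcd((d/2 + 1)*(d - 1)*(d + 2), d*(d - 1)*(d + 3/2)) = d - 1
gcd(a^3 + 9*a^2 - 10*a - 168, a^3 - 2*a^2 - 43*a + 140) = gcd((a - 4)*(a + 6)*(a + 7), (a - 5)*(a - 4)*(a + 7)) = a^2 + 3*a - 28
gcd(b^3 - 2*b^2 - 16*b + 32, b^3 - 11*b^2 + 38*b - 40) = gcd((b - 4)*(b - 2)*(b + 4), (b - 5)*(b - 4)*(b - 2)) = b^2 - 6*b + 8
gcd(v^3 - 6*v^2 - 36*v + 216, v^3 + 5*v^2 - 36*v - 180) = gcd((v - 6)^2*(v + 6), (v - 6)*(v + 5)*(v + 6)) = v^2 - 36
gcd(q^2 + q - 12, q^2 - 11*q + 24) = q - 3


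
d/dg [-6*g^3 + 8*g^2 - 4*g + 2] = -18*g^2 + 16*g - 4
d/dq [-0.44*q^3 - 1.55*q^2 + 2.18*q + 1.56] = -1.32*q^2 - 3.1*q + 2.18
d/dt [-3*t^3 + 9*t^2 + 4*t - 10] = -9*t^2 + 18*t + 4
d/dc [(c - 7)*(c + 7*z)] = 2*c + 7*z - 7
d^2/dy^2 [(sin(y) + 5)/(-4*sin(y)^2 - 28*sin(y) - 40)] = (sin(y)^2 - 2*sin(y) - 2)/(4*(sin(y) + 2)^3)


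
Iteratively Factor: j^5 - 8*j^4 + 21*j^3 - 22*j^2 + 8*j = (j - 4)*(j^4 - 4*j^3 + 5*j^2 - 2*j) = (j - 4)*(j - 1)*(j^3 - 3*j^2 + 2*j) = (j - 4)*(j - 1)^2*(j^2 - 2*j) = (j - 4)*(j - 2)*(j - 1)^2*(j)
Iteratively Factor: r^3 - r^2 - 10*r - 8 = (r + 2)*(r^2 - 3*r - 4) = (r - 4)*(r + 2)*(r + 1)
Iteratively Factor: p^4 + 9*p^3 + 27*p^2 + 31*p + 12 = (p + 3)*(p^3 + 6*p^2 + 9*p + 4) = (p + 1)*(p + 3)*(p^2 + 5*p + 4) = (p + 1)*(p + 3)*(p + 4)*(p + 1)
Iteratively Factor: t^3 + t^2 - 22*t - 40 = (t - 5)*(t^2 + 6*t + 8) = (t - 5)*(t + 2)*(t + 4)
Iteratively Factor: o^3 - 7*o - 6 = (o + 1)*(o^2 - o - 6) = (o + 1)*(o + 2)*(o - 3)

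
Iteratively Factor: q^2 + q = (q)*(q + 1)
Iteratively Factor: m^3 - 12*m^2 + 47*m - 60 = (m - 5)*(m^2 - 7*m + 12) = (m - 5)*(m - 3)*(m - 4)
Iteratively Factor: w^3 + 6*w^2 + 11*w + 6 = (w + 3)*(w^2 + 3*w + 2) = (w + 2)*(w + 3)*(w + 1)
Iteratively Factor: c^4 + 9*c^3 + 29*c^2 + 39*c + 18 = (c + 1)*(c^3 + 8*c^2 + 21*c + 18) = (c + 1)*(c + 2)*(c^2 + 6*c + 9) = (c + 1)*(c + 2)*(c + 3)*(c + 3)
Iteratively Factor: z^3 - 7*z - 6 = (z + 2)*(z^2 - 2*z - 3) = (z + 1)*(z + 2)*(z - 3)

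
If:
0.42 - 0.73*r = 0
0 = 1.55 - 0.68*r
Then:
No Solution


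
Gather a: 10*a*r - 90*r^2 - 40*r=10*a*r - 90*r^2 - 40*r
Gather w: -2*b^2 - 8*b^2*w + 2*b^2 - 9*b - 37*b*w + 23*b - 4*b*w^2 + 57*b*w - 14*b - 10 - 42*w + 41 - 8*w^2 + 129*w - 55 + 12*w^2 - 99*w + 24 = w^2*(4 - 4*b) + w*(-8*b^2 + 20*b - 12)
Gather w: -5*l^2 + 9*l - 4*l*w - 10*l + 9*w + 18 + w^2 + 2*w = -5*l^2 - l + w^2 + w*(11 - 4*l) + 18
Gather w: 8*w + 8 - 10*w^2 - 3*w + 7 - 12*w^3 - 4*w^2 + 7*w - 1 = -12*w^3 - 14*w^2 + 12*w + 14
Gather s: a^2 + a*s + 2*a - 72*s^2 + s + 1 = a^2 + 2*a - 72*s^2 + s*(a + 1) + 1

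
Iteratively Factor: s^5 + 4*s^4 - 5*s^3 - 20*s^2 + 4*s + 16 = (s - 1)*(s^4 + 5*s^3 - 20*s - 16) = (s - 1)*(s + 2)*(s^3 + 3*s^2 - 6*s - 8) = (s - 1)*(s + 1)*(s + 2)*(s^2 + 2*s - 8) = (s - 1)*(s + 1)*(s + 2)*(s + 4)*(s - 2)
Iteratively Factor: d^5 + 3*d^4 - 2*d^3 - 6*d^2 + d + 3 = (d + 1)*(d^4 + 2*d^3 - 4*d^2 - 2*d + 3) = (d + 1)^2*(d^3 + d^2 - 5*d + 3) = (d - 1)*(d + 1)^2*(d^2 + 2*d - 3) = (d - 1)^2*(d + 1)^2*(d + 3)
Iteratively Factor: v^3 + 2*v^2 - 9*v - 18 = (v - 3)*(v^2 + 5*v + 6) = (v - 3)*(v + 3)*(v + 2)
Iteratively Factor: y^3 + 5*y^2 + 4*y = (y + 1)*(y^2 + 4*y) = (y + 1)*(y + 4)*(y)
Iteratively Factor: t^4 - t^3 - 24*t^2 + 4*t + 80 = (t + 2)*(t^3 - 3*t^2 - 18*t + 40) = (t + 2)*(t + 4)*(t^2 - 7*t + 10) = (t - 2)*(t + 2)*(t + 4)*(t - 5)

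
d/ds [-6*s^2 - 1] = -12*s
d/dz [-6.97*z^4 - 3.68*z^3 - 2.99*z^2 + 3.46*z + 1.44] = -27.88*z^3 - 11.04*z^2 - 5.98*z + 3.46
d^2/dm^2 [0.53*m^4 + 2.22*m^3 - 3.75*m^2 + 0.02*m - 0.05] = 6.36*m^2 + 13.32*m - 7.5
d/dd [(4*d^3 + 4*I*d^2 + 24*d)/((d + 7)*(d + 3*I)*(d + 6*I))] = (d^2*(28 + 32*I) + 336*I*d + 336)/(d^4 + d^3*(14 + 12*I) + d^2*(13 + 168*I) + d*(-504 + 588*I) - 1764)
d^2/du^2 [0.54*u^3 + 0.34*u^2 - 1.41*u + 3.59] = 3.24*u + 0.68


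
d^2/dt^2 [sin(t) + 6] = -sin(t)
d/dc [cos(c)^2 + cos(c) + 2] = -sin(c) - sin(2*c)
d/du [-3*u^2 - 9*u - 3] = -6*u - 9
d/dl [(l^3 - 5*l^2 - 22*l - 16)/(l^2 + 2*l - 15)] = (l^4 + 4*l^3 - 33*l^2 + 182*l + 362)/(l^4 + 4*l^3 - 26*l^2 - 60*l + 225)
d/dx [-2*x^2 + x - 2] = 1 - 4*x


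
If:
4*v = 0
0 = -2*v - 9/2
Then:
No Solution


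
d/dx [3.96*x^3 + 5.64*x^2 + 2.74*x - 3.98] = 11.88*x^2 + 11.28*x + 2.74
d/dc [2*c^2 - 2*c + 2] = 4*c - 2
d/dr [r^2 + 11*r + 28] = 2*r + 11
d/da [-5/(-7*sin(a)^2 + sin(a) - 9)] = 5*(1 - 14*sin(a))*cos(a)/(7*sin(a)^2 - sin(a) + 9)^2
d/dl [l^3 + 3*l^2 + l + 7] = 3*l^2 + 6*l + 1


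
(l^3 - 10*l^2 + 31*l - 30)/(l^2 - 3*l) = l - 7 + 10/l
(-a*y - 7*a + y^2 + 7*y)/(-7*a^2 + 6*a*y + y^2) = (y + 7)/(7*a + y)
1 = 1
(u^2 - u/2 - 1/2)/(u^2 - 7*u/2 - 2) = (u - 1)/(u - 4)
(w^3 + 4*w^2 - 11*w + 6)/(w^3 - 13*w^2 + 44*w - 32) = (w^2 + 5*w - 6)/(w^2 - 12*w + 32)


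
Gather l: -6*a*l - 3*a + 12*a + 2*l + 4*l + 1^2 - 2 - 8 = 9*a + l*(6 - 6*a) - 9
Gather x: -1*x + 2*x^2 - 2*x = 2*x^2 - 3*x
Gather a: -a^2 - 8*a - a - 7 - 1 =-a^2 - 9*a - 8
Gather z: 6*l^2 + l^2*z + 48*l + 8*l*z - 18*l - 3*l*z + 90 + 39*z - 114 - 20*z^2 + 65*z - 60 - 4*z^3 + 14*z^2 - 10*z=6*l^2 + 30*l - 4*z^3 - 6*z^2 + z*(l^2 + 5*l + 94) - 84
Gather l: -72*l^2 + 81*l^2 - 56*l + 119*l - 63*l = 9*l^2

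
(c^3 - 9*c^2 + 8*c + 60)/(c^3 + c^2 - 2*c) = (c^2 - 11*c + 30)/(c*(c - 1))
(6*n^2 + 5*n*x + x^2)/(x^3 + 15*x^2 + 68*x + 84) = (6*n^2 + 5*n*x + x^2)/(x^3 + 15*x^2 + 68*x + 84)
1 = 1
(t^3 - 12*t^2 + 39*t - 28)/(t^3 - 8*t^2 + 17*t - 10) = (t^2 - 11*t + 28)/(t^2 - 7*t + 10)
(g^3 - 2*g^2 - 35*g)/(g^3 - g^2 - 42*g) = (g + 5)/(g + 6)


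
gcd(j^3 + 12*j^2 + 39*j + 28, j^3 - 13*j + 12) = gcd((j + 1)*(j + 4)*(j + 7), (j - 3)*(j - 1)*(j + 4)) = j + 4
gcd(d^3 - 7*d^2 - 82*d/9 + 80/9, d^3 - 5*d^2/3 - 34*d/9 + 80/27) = d^2 + d - 10/9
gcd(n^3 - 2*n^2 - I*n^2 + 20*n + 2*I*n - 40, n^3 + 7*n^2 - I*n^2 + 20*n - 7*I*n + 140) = n^2 - I*n + 20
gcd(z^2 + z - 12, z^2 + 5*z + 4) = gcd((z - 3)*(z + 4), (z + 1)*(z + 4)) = z + 4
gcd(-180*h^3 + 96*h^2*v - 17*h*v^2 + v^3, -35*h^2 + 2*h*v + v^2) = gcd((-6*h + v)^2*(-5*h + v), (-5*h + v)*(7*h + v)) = -5*h + v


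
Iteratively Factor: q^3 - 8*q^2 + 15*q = (q)*(q^2 - 8*q + 15) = q*(q - 5)*(q - 3)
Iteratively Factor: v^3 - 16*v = (v)*(v^2 - 16) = v*(v - 4)*(v + 4)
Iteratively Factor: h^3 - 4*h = (h + 2)*(h^2 - 2*h) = h*(h + 2)*(h - 2)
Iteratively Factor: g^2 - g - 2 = (g + 1)*(g - 2)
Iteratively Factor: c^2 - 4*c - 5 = (c + 1)*(c - 5)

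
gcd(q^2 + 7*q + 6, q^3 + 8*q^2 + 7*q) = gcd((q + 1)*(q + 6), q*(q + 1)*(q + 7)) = q + 1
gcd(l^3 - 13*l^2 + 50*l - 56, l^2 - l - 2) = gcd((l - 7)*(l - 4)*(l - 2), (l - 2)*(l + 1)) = l - 2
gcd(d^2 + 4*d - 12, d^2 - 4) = d - 2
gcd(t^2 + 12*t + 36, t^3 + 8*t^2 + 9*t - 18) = t + 6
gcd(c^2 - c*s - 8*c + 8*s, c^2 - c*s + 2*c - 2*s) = -c + s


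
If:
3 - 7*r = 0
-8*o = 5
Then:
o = -5/8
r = 3/7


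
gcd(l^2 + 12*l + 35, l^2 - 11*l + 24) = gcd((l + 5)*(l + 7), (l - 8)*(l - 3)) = 1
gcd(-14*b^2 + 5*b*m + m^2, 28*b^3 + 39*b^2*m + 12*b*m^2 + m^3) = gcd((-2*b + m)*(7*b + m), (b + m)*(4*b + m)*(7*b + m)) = 7*b + m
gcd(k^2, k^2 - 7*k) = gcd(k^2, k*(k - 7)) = k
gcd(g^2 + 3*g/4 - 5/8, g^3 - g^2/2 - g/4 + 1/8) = g - 1/2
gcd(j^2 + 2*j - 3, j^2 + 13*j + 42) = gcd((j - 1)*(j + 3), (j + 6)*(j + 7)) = 1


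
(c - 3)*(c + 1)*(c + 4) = c^3 + 2*c^2 - 11*c - 12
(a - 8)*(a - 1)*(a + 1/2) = a^3 - 17*a^2/2 + 7*a/2 + 4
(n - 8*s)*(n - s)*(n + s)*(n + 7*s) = n^4 - n^3*s - 57*n^2*s^2 + n*s^3 + 56*s^4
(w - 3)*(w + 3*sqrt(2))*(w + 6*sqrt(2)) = w^3 - 3*w^2 + 9*sqrt(2)*w^2 - 27*sqrt(2)*w + 36*w - 108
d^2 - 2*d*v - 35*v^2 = (d - 7*v)*(d + 5*v)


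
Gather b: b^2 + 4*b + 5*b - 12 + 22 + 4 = b^2 + 9*b + 14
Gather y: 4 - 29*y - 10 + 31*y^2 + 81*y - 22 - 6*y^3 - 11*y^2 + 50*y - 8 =-6*y^3 + 20*y^2 + 102*y - 36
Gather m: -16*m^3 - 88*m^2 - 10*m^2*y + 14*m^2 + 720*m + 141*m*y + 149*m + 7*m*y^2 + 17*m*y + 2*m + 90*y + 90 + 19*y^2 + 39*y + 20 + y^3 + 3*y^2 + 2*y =-16*m^3 + m^2*(-10*y - 74) + m*(7*y^2 + 158*y + 871) + y^3 + 22*y^2 + 131*y + 110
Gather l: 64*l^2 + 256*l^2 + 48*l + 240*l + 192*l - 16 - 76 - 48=320*l^2 + 480*l - 140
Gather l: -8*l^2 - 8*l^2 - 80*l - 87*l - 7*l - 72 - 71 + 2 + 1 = -16*l^2 - 174*l - 140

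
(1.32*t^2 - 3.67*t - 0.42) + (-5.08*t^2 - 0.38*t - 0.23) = -3.76*t^2 - 4.05*t - 0.65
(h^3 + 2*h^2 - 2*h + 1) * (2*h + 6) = 2*h^4 + 10*h^3 + 8*h^2 - 10*h + 6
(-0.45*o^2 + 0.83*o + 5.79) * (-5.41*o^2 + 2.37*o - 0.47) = 2.4345*o^4 - 5.5568*o^3 - 29.1453*o^2 + 13.3322*o - 2.7213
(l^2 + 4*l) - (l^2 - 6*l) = 10*l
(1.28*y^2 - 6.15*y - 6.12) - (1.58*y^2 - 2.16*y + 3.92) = -0.3*y^2 - 3.99*y - 10.04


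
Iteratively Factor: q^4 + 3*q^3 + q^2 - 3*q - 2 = (q + 2)*(q^3 + q^2 - q - 1) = (q + 1)*(q + 2)*(q^2 - 1) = (q - 1)*(q + 1)*(q + 2)*(q + 1)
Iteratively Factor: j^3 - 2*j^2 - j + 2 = (j - 1)*(j^2 - j - 2) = (j - 2)*(j - 1)*(j + 1)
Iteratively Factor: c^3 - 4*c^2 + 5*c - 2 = (c - 1)*(c^2 - 3*c + 2) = (c - 2)*(c - 1)*(c - 1)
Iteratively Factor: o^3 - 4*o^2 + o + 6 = (o - 3)*(o^2 - o - 2) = (o - 3)*(o - 2)*(o + 1)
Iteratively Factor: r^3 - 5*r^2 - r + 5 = (r + 1)*(r^2 - 6*r + 5) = (r - 1)*(r + 1)*(r - 5)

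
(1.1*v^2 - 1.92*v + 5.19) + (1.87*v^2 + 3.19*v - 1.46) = 2.97*v^2 + 1.27*v + 3.73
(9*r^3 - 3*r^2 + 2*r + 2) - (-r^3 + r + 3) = 10*r^3 - 3*r^2 + r - 1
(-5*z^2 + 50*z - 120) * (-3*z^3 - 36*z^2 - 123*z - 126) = 15*z^5 + 30*z^4 - 825*z^3 - 1200*z^2 + 8460*z + 15120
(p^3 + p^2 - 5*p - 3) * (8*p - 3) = 8*p^4 + 5*p^3 - 43*p^2 - 9*p + 9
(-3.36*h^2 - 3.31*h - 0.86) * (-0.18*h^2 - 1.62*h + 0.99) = 0.6048*h^4 + 6.039*h^3 + 2.1906*h^2 - 1.8837*h - 0.8514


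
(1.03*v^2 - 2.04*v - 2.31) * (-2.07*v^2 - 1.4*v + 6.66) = -2.1321*v^4 + 2.7808*v^3 + 14.4975*v^2 - 10.3524*v - 15.3846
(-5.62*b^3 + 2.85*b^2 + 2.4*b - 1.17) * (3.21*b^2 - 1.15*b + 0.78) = -18.0402*b^5 + 15.6115*b^4 + 0.0428999999999995*b^3 - 4.2927*b^2 + 3.2175*b - 0.9126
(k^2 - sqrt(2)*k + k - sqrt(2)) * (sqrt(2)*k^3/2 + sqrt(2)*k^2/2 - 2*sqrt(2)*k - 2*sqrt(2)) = sqrt(2)*k^5/2 - k^4 + sqrt(2)*k^4 - 3*sqrt(2)*k^3/2 - 2*k^3 - 4*sqrt(2)*k^2 + 3*k^2 - 2*sqrt(2)*k + 8*k + 4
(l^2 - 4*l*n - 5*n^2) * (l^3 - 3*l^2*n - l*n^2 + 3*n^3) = l^5 - 7*l^4*n + 6*l^3*n^2 + 22*l^2*n^3 - 7*l*n^4 - 15*n^5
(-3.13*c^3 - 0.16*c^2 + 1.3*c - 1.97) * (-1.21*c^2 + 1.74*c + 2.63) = 3.7873*c^5 - 5.2526*c^4 - 10.0833*c^3 + 4.2249*c^2 - 0.00879999999999992*c - 5.1811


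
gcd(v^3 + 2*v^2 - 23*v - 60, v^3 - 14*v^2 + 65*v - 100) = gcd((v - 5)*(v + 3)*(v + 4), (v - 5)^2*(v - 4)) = v - 5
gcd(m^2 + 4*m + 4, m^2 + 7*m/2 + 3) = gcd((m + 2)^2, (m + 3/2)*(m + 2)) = m + 2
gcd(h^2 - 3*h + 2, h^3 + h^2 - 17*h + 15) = h - 1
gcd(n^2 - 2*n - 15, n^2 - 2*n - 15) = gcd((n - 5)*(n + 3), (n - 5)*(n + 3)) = n^2 - 2*n - 15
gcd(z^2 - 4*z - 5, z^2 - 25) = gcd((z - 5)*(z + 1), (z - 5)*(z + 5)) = z - 5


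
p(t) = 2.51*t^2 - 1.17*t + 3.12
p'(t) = 5.02*t - 1.17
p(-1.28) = 8.73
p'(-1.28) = -7.60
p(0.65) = 3.42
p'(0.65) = 2.09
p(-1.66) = 11.98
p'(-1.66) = -9.50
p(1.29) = 5.79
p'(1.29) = 5.31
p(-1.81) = 13.46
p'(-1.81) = -10.26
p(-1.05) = 7.12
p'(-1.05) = -6.44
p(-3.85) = 44.83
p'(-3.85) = -20.50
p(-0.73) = 5.31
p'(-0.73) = -4.83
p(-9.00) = 216.96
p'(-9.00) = -46.35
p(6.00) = 86.46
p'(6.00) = 28.95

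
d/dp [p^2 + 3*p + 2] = 2*p + 3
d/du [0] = 0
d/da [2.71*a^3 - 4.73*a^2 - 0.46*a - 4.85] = 8.13*a^2 - 9.46*a - 0.46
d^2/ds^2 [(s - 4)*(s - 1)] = 2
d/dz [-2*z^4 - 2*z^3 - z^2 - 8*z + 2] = -8*z^3 - 6*z^2 - 2*z - 8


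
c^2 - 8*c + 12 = (c - 6)*(c - 2)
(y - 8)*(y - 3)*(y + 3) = y^3 - 8*y^2 - 9*y + 72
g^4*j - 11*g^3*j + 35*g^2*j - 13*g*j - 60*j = (g - 5)*(g - 4)*(g - 3)*(g*j + j)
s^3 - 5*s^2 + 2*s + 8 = (s - 4)*(s - 2)*(s + 1)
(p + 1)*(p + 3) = p^2 + 4*p + 3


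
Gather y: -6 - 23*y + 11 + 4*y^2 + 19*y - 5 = 4*y^2 - 4*y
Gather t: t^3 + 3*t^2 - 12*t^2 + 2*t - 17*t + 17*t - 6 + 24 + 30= t^3 - 9*t^2 + 2*t + 48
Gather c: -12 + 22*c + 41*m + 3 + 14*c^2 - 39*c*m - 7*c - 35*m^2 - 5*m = 14*c^2 + c*(15 - 39*m) - 35*m^2 + 36*m - 9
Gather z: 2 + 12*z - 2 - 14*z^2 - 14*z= -14*z^2 - 2*z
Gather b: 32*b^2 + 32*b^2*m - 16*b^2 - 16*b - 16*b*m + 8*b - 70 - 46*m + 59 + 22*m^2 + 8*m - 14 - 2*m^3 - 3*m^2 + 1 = b^2*(32*m + 16) + b*(-16*m - 8) - 2*m^3 + 19*m^2 - 38*m - 24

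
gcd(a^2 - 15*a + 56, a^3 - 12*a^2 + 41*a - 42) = a - 7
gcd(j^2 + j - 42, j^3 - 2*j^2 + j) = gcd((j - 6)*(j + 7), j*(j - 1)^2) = 1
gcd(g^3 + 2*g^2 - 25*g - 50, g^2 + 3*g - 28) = 1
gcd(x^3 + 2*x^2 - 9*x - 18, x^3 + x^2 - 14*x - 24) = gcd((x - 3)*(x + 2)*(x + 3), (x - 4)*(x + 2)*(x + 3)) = x^2 + 5*x + 6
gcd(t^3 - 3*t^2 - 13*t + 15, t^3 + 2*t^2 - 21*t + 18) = t - 1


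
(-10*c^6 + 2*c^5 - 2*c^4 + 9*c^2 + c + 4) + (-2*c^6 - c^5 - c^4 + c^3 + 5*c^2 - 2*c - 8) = -12*c^6 + c^5 - 3*c^4 + c^3 + 14*c^2 - c - 4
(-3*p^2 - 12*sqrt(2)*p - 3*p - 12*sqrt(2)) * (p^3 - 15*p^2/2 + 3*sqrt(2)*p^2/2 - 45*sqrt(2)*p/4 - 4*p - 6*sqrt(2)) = -3*p^5 - 33*sqrt(2)*p^4/2 + 39*p^4/2 - 3*p^3/2 + 429*sqrt(2)*p^3/4 + 246*p^2 + 759*sqrt(2)*p^2/4 + 66*sqrt(2)*p + 414*p + 144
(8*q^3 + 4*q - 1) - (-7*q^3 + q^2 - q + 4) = 15*q^3 - q^2 + 5*q - 5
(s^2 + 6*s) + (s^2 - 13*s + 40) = 2*s^2 - 7*s + 40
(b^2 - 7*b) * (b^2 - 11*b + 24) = b^4 - 18*b^3 + 101*b^2 - 168*b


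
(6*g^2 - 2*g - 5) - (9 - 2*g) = 6*g^2 - 14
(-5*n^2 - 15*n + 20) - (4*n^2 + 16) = -9*n^2 - 15*n + 4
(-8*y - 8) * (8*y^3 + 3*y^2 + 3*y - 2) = -64*y^4 - 88*y^3 - 48*y^2 - 8*y + 16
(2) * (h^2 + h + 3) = 2*h^2 + 2*h + 6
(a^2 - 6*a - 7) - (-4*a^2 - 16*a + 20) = 5*a^2 + 10*a - 27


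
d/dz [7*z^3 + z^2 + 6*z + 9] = 21*z^2 + 2*z + 6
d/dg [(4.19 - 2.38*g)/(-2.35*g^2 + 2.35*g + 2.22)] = (-5.593*g^2 + 19.693*g - 15.1301)/(5.5225*g^4 - 11.045*g^3 - 4.9115*g^2 + 10.434*g + 4.9284)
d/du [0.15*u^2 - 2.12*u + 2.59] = 0.3*u - 2.12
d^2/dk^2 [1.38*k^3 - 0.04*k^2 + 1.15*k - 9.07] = 8.28*k - 0.08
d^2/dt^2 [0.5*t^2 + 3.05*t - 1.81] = 1.00000000000000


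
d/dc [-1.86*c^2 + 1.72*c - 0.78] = 1.72 - 3.72*c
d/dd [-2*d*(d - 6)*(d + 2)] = -6*d^2 + 16*d + 24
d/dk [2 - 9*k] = -9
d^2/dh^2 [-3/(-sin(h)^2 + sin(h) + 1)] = 3*(4*sin(h)^4 - 3*sin(h)^3 - sin(h)^2 + 5*sin(h) - 4)/(sin(h) + cos(h)^2)^3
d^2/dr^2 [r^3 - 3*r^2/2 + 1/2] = 6*r - 3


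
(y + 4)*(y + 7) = y^2 + 11*y + 28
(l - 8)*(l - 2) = l^2 - 10*l + 16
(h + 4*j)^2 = h^2 + 8*h*j + 16*j^2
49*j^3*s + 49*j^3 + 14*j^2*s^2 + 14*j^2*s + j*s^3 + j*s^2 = (7*j + s)^2*(j*s + j)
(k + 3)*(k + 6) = k^2 + 9*k + 18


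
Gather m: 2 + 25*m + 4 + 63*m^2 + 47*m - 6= 63*m^2 + 72*m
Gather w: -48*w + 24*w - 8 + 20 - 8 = 4 - 24*w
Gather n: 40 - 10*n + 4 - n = 44 - 11*n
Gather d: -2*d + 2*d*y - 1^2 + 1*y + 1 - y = d*(2*y - 2)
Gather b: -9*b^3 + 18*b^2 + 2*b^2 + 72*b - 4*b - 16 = -9*b^3 + 20*b^2 + 68*b - 16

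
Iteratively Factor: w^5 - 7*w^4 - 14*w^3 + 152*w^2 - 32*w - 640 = (w + 2)*(w^4 - 9*w^3 + 4*w^2 + 144*w - 320) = (w - 5)*(w + 2)*(w^3 - 4*w^2 - 16*w + 64) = (w - 5)*(w + 2)*(w + 4)*(w^2 - 8*w + 16) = (w - 5)*(w - 4)*(w + 2)*(w + 4)*(w - 4)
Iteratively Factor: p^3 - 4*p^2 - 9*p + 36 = (p - 3)*(p^2 - p - 12) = (p - 3)*(p + 3)*(p - 4)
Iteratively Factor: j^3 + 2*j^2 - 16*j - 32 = (j + 4)*(j^2 - 2*j - 8) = (j - 4)*(j + 4)*(j + 2)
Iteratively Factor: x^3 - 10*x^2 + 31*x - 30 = (x - 5)*(x^2 - 5*x + 6) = (x - 5)*(x - 2)*(x - 3)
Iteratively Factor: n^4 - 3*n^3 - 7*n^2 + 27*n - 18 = (n - 2)*(n^3 - n^2 - 9*n + 9) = (n - 2)*(n - 1)*(n^2 - 9) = (n - 2)*(n - 1)*(n + 3)*(n - 3)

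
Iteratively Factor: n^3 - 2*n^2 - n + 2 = (n + 1)*(n^2 - 3*n + 2) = (n - 2)*(n + 1)*(n - 1)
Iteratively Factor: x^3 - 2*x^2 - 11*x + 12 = (x + 3)*(x^2 - 5*x + 4) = (x - 4)*(x + 3)*(x - 1)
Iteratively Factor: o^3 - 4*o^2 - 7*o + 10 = (o - 5)*(o^2 + o - 2) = (o - 5)*(o + 2)*(o - 1)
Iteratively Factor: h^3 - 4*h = (h + 2)*(h^2 - 2*h) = h*(h + 2)*(h - 2)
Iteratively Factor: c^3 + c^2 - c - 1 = (c + 1)*(c^2 - 1) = (c + 1)^2*(c - 1)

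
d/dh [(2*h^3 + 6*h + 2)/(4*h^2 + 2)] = (2*h^4 - 3*h^2 - 4*h + 3)/(4*h^4 + 4*h^2 + 1)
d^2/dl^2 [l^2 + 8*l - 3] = 2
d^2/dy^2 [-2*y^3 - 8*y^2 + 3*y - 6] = -12*y - 16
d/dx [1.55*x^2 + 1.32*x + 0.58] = 3.1*x + 1.32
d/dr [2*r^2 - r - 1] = 4*r - 1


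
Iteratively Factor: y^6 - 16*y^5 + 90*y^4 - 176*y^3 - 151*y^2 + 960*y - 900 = (y - 2)*(y^5 - 14*y^4 + 62*y^3 - 52*y^2 - 255*y + 450) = (y - 3)*(y - 2)*(y^4 - 11*y^3 + 29*y^2 + 35*y - 150) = (y - 3)^2*(y - 2)*(y^3 - 8*y^2 + 5*y + 50) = (y - 3)^2*(y - 2)*(y + 2)*(y^2 - 10*y + 25) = (y - 5)*(y - 3)^2*(y - 2)*(y + 2)*(y - 5)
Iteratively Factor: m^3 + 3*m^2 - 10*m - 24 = (m + 4)*(m^2 - m - 6) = (m - 3)*(m + 4)*(m + 2)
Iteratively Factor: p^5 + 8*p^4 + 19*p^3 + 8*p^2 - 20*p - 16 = (p + 4)*(p^4 + 4*p^3 + 3*p^2 - 4*p - 4) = (p + 2)*(p + 4)*(p^3 + 2*p^2 - p - 2) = (p + 2)^2*(p + 4)*(p^2 - 1) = (p + 1)*(p + 2)^2*(p + 4)*(p - 1)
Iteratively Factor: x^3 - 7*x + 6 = (x - 2)*(x^2 + 2*x - 3) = (x - 2)*(x - 1)*(x + 3)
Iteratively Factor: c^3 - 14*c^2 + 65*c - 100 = (c - 5)*(c^2 - 9*c + 20) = (c - 5)^2*(c - 4)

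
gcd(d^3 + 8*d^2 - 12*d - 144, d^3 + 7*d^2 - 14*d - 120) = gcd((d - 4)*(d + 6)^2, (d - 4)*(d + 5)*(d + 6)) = d^2 + 2*d - 24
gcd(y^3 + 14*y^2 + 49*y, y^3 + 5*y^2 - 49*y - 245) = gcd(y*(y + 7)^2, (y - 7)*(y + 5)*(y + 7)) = y + 7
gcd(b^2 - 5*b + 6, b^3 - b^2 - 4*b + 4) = b - 2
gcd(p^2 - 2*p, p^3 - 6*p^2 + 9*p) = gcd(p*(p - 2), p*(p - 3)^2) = p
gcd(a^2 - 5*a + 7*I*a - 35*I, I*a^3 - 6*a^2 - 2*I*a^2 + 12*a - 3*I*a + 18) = 1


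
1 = 1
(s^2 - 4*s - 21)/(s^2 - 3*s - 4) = (-s^2 + 4*s + 21)/(-s^2 + 3*s + 4)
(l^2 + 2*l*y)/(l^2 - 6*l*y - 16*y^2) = l/(l - 8*y)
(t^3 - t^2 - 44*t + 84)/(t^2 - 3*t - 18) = (t^2 + 5*t - 14)/(t + 3)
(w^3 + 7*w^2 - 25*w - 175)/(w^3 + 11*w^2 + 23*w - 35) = (w - 5)/(w - 1)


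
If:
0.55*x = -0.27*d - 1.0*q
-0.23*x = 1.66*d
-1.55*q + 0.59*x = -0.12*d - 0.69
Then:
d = 0.07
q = 0.26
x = -0.50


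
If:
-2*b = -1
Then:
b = 1/2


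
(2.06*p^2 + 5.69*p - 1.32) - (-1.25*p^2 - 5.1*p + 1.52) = 3.31*p^2 + 10.79*p - 2.84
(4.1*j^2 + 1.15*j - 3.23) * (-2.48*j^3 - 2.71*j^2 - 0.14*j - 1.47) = -10.168*j^5 - 13.963*j^4 + 4.3199*j^3 + 2.5653*j^2 - 1.2383*j + 4.7481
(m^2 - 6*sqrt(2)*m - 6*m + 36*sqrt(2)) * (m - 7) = m^3 - 13*m^2 - 6*sqrt(2)*m^2 + 42*m + 78*sqrt(2)*m - 252*sqrt(2)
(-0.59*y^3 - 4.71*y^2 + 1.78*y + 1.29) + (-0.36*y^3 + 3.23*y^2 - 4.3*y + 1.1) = -0.95*y^3 - 1.48*y^2 - 2.52*y + 2.39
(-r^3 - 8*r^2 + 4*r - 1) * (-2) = 2*r^3 + 16*r^2 - 8*r + 2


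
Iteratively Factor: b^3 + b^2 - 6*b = (b - 2)*(b^2 + 3*b) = (b - 2)*(b + 3)*(b)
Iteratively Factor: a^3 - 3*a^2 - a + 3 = (a - 3)*(a^2 - 1) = (a - 3)*(a - 1)*(a + 1)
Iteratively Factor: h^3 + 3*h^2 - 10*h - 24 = (h + 4)*(h^2 - h - 6) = (h + 2)*(h + 4)*(h - 3)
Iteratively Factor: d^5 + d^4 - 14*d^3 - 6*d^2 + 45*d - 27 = (d - 1)*(d^4 + 2*d^3 - 12*d^2 - 18*d + 27) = (d - 1)*(d + 3)*(d^3 - d^2 - 9*d + 9) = (d - 1)*(d + 3)^2*(d^2 - 4*d + 3) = (d - 1)^2*(d + 3)^2*(d - 3)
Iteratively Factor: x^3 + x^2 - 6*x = (x)*(x^2 + x - 6) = x*(x + 3)*(x - 2)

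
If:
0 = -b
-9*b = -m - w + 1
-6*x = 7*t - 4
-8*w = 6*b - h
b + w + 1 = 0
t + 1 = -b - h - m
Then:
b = 0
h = -8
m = 2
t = 5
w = -1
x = -31/6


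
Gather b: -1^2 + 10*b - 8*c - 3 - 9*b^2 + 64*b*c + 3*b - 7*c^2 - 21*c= -9*b^2 + b*(64*c + 13) - 7*c^2 - 29*c - 4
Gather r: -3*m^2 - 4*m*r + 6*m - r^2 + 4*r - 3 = -3*m^2 + 6*m - r^2 + r*(4 - 4*m) - 3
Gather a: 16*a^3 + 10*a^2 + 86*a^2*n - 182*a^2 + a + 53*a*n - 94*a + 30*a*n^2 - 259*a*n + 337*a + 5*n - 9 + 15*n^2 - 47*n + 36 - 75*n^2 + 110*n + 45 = 16*a^3 + a^2*(86*n - 172) + a*(30*n^2 - 206*n + 244) - 60*n^2 + 68*n + 72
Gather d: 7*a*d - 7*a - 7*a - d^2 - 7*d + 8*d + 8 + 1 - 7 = -14*a - d^2 + d*(7*a + 1) + 2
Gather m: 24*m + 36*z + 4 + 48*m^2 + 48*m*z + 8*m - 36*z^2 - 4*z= 48*m^2 + m*(48*z + 32) - 36*z^2 + 32*z + 4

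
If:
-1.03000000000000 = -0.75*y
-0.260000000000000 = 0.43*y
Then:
No Solution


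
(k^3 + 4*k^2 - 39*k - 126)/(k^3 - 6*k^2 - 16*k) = (-k^3 - 4*k^2 + 39*k + 126)/(k*(-k^2 + 6*k + 16))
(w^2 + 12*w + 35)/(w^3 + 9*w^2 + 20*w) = (w + 7)/(w*(w + 4))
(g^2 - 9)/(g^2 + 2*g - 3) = (g - 3)/(g - 1)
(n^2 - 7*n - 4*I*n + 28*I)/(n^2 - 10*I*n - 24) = (n - 7)/(n - 6*I)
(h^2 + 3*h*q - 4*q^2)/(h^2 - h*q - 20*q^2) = (-h + q)/(-h + 5*q)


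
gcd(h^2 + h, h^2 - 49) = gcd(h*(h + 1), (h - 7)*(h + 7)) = 1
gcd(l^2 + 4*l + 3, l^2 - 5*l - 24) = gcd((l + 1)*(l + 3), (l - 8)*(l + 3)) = l + 3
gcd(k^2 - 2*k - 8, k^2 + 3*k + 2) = k + 2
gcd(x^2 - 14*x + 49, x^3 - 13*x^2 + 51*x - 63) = x - 7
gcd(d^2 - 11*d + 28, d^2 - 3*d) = 1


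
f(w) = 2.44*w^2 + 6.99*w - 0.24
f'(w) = 4.88*w + 6.99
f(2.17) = 26.42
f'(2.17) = 17.58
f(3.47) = 53.40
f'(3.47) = 23.92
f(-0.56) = -3.39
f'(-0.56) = 4.26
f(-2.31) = -3.37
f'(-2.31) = -4.28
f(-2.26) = -3.57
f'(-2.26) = -4.04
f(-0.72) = -4.01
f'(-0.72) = 3.48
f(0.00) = -0.24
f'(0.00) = 6.99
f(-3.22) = 2.55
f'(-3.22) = -8.72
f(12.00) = 435.00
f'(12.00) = 65.55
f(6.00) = 129.54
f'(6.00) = 36.27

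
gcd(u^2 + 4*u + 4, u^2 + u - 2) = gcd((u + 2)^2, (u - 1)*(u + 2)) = u + 2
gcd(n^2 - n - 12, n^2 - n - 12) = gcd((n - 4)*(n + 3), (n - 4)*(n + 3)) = n^2 - n - 12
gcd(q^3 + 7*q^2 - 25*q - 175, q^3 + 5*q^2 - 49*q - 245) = q^2 + 12*q + 35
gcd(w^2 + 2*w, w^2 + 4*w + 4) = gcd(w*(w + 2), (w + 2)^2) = w + 2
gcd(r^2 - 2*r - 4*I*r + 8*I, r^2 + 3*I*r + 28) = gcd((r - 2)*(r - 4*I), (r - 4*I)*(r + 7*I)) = r - 4*I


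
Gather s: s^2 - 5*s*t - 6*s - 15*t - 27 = s^2 + s*(-5*t - 6) - 15*t - 27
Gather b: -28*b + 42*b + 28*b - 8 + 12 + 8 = 42*b + 12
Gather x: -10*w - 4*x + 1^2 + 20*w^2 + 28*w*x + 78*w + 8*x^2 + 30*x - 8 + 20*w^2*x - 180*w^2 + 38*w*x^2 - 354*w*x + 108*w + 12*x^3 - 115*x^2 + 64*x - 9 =-160*w^2 + 176*w + 12*x^3 + x^2*(38*w - 107) + x*(20*w^2 - 326*w + 90) - 16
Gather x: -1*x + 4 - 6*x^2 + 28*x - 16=-6*x^2 + 27*x - 12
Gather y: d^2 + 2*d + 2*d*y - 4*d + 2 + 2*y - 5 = d^2 - 2*d + y*(2*d + 2) - 3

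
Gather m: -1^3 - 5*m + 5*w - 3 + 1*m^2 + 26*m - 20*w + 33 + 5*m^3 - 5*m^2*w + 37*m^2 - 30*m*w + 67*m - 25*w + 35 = 5*m^3 + m^2*(38 - 5*w) + m*(88 - 30*w) - 40*w + 64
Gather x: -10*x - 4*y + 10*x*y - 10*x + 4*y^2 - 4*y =x*(10*y - 20) + 4*y^2 - 8*y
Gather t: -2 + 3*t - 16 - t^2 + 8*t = -t^2 + 11*t - 18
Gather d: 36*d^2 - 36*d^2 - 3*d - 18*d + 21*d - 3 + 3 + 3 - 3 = 0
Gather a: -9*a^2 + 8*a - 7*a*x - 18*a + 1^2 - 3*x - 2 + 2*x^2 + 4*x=-9*a^2 + a*(-7*x - 10) + 2*x^2 + x - 1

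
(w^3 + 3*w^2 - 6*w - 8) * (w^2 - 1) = w^5 + 3*w^4 - 7*w^3 - 11*w^2 + 6*w + 8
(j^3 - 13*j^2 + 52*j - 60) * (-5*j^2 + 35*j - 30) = -5*j^5 + 100*j^4 - 745*j^3 + 2510*j^2 - 3660*j + 1800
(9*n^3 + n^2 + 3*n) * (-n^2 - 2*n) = -9*n^5 - 19*n^4 - 5*n^3 - 6*n^2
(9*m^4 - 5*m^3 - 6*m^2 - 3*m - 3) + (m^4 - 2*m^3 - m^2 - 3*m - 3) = 10*m^4 - 7*m^3 - 7*m^2 - 6*m - 6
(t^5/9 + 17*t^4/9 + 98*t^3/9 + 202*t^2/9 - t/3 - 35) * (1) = t^5/9 + 17*t^4/9 + 98*t^3/9 + 202*t^2/9 - t/3 - 35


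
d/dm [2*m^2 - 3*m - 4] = 4*m - 3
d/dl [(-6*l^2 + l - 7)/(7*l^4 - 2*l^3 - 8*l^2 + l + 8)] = (84*l^5 - 33*l^4 + 200*l^3 - 40*l^2 - 208*l + 15)/(49*l^8 - 28*l^7 - 108*l^6 + 46*l^5 + 172*l^4 - 48*l^3 - 127*l^2 + 16*l + 64)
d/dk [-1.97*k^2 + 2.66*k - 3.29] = 2.66 - 3.94*k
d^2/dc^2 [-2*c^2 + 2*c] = -4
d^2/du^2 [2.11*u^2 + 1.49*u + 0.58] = 4.22000000000000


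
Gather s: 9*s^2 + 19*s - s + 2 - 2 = 9*s^2 + 18*s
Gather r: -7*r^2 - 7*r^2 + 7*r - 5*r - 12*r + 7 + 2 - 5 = -14*r^2 - 10*r + 4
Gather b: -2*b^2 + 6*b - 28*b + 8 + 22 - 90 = -2*b^2 - 22*b - 60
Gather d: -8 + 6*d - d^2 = -d^2 + 6*d - 8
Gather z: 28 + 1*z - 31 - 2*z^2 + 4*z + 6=-2*z^2 + 5*z + 3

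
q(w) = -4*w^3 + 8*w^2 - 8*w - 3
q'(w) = -12*w^2 + 16*w - 8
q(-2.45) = 123.44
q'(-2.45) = -119.23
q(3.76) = -132.61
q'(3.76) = -117.49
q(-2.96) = 194.51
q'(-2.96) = -160.50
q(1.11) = -7.49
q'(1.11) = -5.03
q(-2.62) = 144.81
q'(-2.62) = -132.29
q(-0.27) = -0.18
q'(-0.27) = -13.19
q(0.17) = -4.15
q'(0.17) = -5.63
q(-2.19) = 94.90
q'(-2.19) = -100.59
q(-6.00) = 1197.00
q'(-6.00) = -536.00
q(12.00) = -5859.00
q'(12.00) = -1544.00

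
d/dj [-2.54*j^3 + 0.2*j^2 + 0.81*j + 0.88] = -7.62*j^2 + 0.4*j + 0.81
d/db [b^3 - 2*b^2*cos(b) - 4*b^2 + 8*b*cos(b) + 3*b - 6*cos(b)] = 2*b^2*sin(b) + 3*b^2 - 8*b*sin(b) - 4*b*cos(b) - 8*b + 6*sin(b) + 8*cos(b) + 3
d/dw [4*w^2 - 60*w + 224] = 8*w - 60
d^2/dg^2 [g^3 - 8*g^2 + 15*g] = 6*g - 16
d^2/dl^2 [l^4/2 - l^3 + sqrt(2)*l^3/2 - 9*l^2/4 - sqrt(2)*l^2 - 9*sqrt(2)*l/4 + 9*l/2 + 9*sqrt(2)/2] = 6*l^2 - 6*l + 3*sqrt(2)*l - 9/2 - 2*sqrt(2)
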